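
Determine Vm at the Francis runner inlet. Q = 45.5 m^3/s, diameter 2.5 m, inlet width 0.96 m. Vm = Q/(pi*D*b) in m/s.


Vm = 45.5 / (pi * 2.5 * 0.96) = 6.0346 m/s


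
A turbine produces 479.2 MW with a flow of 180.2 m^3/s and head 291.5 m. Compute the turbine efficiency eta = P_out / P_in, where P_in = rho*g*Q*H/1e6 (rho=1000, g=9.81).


P_in = 1000 * 9.81 * 180.2 * 291.5 / 1e6 = 515.3026 MW
eta = 479.2 / 515.3026 = 0.9299


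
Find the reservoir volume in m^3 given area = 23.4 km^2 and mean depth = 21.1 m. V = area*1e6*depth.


V = 23.4 * 1e6 * 21.1 = 4.9374e+08 m^3


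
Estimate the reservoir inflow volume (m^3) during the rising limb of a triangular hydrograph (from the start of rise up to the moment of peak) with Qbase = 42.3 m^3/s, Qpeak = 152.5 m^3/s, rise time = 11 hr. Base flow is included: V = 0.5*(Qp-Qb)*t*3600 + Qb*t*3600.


V = 0.5*(152.5 - 42.3)*11*3600 + 42.3*11*3600 = 3.8570e+06 m^3


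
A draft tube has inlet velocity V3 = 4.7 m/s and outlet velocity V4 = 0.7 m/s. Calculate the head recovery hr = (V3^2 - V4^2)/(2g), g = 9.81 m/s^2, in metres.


hr = (4.7^2 - 0.7^2) / (2*9.81) = 1.1009 m


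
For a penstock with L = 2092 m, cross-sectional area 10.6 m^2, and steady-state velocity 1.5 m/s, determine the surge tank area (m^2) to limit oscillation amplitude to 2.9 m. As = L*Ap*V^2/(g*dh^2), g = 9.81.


As = 2092 * 10.6 * 1.5^2 / (9.81 * 2.9^2) = 604.7628 m^2


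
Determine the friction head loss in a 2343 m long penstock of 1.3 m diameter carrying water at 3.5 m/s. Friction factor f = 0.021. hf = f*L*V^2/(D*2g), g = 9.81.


hf = 0.021 * 2343 * 3.5^2 / (1.3 * 2 * 9.81) = 23.6312 m


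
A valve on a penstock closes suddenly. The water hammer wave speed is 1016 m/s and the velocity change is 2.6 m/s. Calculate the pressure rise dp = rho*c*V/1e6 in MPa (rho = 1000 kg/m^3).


dp = 1000 * 1016 * 2.6 / 1e6 = 2.6416 MPa


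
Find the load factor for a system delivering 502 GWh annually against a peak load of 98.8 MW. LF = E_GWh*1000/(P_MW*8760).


LF = 502 * 1000 / (98.8 * 8760) = 0.5800


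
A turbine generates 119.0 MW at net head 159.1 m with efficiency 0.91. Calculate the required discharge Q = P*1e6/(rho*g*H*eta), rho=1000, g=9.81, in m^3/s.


Q = 119.0 * 1e6 / (1000 * 9.81 * 159.1 * 0.91) = 83.7850 m^3/s


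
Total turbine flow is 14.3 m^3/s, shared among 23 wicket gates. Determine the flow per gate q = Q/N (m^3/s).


q = 14.3 / 23 = 0.6217 m^3/s


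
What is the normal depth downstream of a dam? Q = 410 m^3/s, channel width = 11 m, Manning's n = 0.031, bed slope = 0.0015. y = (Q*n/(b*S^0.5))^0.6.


y = (410 * 0.031 / (11 * 0.0015^0.5))^0.6 = 7.6705 m


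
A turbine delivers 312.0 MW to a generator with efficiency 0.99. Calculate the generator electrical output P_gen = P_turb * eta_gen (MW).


P_gen = 312.0 * 0.99 = 308.8800 MW


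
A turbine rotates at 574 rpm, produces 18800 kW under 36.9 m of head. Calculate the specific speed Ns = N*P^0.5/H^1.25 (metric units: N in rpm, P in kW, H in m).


Ns = 574 * 18800^0.5 / 36.9^1.25 = 865.3820


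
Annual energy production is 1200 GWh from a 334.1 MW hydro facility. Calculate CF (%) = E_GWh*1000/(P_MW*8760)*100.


CF = 1200 * 1000 / (334.1 * 8760) * 100 = 41.0016 %


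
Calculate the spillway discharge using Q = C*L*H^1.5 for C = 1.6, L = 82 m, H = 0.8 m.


Q = 1.6 * 82 * 0.8^1.5 = 93.8791 m^3/s


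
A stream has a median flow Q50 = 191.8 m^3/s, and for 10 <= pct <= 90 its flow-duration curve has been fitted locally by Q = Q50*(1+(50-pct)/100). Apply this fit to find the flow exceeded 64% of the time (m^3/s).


Q = 191.8 * (1 + (50 - 64)/100) = 164.9480 m^3/s


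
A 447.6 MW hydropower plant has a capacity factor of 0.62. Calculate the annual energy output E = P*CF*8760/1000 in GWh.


E = 447.6 * 0.62 * 8760 / 1000 = 2431.0051 GWh


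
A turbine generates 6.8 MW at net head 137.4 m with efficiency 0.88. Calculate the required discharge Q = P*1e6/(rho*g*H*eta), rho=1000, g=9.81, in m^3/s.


Q = 6.8 * 1e6 / (1000 * 9.81 * 137.4 * 0.88) = 5.7328 m^3/s


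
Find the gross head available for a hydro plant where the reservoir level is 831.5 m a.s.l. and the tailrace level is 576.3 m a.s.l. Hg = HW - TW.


Hg = 831.5 - 576.3 = 255.2000 m


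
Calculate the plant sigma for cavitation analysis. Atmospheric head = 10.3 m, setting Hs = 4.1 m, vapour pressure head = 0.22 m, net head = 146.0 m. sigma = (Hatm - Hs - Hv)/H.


sigma = (10.3 - 4.1 - 0.22) / 146.0 = 0.0410


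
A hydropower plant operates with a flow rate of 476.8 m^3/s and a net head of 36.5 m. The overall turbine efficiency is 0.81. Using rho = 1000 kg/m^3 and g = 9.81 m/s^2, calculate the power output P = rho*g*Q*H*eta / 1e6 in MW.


P = 1000 * 9.81 * 476.8 * 36.5 * 0.81 / 1e6 = 138.2876 MW


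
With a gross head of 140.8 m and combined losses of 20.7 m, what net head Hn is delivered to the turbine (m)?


Hn = 140.8 - 20.7 = 120.1000 m


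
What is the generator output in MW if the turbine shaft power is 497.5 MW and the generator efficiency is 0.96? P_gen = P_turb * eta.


P_gen = 497.5 * 0.96 = 477.6000 MW


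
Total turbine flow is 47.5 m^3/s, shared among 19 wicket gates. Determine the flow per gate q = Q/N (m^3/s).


q = 47.5 / 19 = 2.5000 m^3/s


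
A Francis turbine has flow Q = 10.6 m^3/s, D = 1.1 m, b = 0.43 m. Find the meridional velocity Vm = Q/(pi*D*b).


Vm = 10.6 / (pi * 1.1 * 0.43) = 7.1334 m/s


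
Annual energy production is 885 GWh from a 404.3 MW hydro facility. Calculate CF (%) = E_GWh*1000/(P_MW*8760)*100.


CF = 885 * 1000 / (404.3 * 8760) * 100 = 24.9882 %


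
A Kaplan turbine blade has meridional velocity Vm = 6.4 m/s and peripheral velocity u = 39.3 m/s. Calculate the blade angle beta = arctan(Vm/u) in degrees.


beta = arctan(6.4 / 39.3) = 9.2494 degrees


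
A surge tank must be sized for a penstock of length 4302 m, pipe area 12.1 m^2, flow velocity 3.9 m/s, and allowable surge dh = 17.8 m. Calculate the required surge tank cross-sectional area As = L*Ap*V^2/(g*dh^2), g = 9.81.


As = 4302 * 12.1 * 3.9^2 / (9.81 * 17.8^2) = 254.7276 m^2


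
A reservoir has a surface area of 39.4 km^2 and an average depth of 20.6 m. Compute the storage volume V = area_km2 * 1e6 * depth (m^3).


V = 39.4 * 1e6 * 20.6 = 8.1164e+08 m^3


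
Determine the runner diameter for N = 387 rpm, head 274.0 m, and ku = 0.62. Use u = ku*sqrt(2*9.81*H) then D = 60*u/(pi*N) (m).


u = 0.62 * sqrt(2*9.81*274.0) = 45.4586 m/s
D = 60 * 45.4586 / (pi * 387) = 2.2434 m


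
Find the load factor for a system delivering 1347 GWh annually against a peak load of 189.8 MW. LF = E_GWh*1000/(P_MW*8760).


LF = 1347 * 1000 / (189.8 * 8760) = 0.8102


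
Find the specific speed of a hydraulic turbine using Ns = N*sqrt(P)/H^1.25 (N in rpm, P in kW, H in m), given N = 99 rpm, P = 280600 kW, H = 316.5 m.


Ns = 99 * 280600^0.5 / 316.5^1.25 = 39.2837


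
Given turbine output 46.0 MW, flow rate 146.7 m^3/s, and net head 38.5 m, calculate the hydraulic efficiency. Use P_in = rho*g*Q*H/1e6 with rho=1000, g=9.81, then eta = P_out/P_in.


P_in = 1000 * 9.81 * 146.7 * 38.5 / 1e6 = 55.4064 MW
eta = 46.0 / 55.4064 = 0.8302


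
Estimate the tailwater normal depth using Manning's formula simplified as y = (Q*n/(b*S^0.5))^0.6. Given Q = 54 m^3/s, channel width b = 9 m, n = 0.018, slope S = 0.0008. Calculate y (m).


y = (54 * 0.018 / (9 * 0.0008^0.5))^0.6 = 2.2342 m


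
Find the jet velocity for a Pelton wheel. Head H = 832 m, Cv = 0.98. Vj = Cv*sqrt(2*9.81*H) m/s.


Vj = 0.98 * sqrt(2*9.81*832) = 125.2095 m/s


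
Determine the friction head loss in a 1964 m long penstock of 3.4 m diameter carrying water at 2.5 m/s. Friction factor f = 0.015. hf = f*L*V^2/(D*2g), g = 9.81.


hf = 0.015 * 1964 * 2.5^2 / (3.4 * 2 * 9.81) = 2.7602 m


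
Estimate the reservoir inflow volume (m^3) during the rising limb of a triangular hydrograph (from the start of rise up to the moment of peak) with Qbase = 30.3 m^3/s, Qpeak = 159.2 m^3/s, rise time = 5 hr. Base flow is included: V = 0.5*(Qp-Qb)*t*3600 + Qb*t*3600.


V = 0.5*(159.2 - 30.3)*5*3600 + 30.3*5*3600 = 1.7055e+06 m^3


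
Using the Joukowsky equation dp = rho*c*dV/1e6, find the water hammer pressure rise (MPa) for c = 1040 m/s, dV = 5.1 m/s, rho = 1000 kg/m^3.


dp = 1000 * 1040 * 5.1 / 1e6 = 5.3040 MPa


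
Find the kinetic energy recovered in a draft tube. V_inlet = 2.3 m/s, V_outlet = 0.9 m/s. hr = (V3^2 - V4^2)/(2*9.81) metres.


hr = (2.3^2 - 0.9^2) / (2*9.81) = 0.2283 m


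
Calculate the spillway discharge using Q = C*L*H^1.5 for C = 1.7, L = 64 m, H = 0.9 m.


Q = 1.7 * 64 * 0.9^1.5 = 92.8951 m^3/s


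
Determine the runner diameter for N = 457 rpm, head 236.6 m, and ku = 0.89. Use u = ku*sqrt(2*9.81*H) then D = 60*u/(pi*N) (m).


u = 0.89 * sqrt(2*9.81*236.6) = 60.6383 m/s
D = 60 * 60.6383 / (pi * 457) = 2.5341 m


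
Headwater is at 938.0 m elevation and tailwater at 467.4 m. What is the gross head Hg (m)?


Hg = 938.0 - 467.4 = 470.6000 m


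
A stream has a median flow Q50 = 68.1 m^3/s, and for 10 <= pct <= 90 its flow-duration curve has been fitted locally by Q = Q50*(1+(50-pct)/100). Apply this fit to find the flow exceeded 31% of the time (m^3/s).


Q = 68.1 * (1 + (50 - 31)/100) = 81.0390 m^3/s


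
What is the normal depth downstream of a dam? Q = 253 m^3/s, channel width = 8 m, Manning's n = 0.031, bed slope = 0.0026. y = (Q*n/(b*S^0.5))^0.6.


y = (253 * 0.031 / (8 * 0.0026^0.5))^0.6 = 5.8931 m


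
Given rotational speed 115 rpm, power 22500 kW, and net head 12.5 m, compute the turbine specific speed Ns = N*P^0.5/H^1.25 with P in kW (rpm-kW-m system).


Ns = 115 * 22500^0.5 / 12.5^1.25 = 733.9248


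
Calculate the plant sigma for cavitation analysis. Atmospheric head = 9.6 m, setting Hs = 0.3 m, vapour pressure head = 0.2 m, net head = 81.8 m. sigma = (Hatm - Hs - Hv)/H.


sigma = (9.6 - 0.3 - 0.2) / 81.8 = 0.1112


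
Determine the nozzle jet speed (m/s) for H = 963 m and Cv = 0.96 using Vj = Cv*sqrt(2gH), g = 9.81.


Vj = 0.96 * sqrt(2*9.81*963) = 131.9574 m/s


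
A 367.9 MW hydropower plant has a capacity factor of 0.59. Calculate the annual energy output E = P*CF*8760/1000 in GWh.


E = 367.9 * 0.59 * 8760 / 1000 = 1901.4544 GWh


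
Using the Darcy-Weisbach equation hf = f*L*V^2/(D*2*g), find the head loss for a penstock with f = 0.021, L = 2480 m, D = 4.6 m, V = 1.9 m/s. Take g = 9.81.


hf = 0.021 * 2480 * 1.9^2 / (4.6 * 2 * 9.81) = 2.0832 m


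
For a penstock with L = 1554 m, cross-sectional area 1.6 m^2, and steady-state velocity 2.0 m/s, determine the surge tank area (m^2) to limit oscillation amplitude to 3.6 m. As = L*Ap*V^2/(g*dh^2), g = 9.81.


As = 1554 * 1.6 * 2.0^2 / (9.81 * 3.6^2) = 78.2271 m^2


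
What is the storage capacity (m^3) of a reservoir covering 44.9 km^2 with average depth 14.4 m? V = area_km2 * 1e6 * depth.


V = 44.9 * 1e6 * 14.4 = 6.4656e+08 m^3


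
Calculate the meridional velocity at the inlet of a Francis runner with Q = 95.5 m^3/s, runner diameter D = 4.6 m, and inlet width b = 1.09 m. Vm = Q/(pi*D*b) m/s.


Vm = 95.5 / (pi * 4.6 * 1.09) = 6.0627 m/s


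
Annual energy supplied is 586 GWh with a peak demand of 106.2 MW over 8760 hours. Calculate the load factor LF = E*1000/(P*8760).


LF = 586 * 1000 / (106.2 * 8760) = 0.6299


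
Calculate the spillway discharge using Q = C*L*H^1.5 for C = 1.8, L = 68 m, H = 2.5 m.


Q = 1.8 * 68 * 2.5^1.5 = 483.8285 m^3/s


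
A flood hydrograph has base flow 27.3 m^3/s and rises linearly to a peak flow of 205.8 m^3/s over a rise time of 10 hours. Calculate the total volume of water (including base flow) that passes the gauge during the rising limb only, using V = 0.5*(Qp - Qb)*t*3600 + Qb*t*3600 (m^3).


V = 0.5*(205.8 - 27.3)*10*3600 + 27.3*10*3600 = 4.1958e+06 m^3


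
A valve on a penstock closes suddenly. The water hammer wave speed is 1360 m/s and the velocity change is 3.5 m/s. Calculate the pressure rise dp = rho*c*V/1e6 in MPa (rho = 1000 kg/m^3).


dp = 1000 * 1360 * 3.5 / 1e6 = 4.7600 MPa


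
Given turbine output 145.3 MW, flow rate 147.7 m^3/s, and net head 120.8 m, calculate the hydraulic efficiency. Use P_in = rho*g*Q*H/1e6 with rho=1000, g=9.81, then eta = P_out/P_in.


P_in = 1000 * 9.81 * 147.7 * 120.8 / 1e6 = 175.0316 MW
eta = 145.3 / 175.0316 = 0.8301


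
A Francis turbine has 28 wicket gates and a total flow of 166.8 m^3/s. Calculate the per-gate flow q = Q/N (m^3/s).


q = 166.8 / 28 = 5.9571 m^3/s


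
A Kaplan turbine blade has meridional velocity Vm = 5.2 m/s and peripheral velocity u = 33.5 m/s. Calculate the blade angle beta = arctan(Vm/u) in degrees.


beta = arctan(5.2 / 33.5) = 8.8233 degrees


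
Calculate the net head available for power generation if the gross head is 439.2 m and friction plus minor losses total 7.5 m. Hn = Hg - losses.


Hn = 439.2 - 7.5 = 431.7000 m


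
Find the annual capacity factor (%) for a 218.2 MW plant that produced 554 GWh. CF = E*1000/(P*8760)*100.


CF = 554 * 1000 / (218.2 * 8760) * 100 = 28.9835 %


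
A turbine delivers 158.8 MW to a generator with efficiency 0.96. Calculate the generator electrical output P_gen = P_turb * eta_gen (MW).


P_gen = 158.8 * 0.96 = 152.4480 MW


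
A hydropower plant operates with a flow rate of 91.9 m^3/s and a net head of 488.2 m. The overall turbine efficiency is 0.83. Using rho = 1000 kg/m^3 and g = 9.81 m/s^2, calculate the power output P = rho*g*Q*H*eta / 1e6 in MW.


P = 1000 * 9.81 * 91.9 * 488.2 * 0.83 / 1e6 = 365.3090 MW


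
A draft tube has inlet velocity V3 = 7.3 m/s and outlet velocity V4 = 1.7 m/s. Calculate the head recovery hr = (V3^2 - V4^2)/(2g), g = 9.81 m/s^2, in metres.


hr = (7.3^2 - 1.7^2) / (2*9.81) = 2.5688 m


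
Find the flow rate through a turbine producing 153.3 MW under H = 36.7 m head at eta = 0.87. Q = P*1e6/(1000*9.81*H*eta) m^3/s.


Q = 153.3 * 1e6 / (1000 * 9.81 * 36.7 * 0.87) = 489.4269 m^3/s


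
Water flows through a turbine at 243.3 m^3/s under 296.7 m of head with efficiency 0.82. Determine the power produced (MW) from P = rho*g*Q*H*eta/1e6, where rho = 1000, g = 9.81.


P = 1000 * 9.81 * 243.3 * 296.7 * 0.82 / 1e6 = 580.6876 MW


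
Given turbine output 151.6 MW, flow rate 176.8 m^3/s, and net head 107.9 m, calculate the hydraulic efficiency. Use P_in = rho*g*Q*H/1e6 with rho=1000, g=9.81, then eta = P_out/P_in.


P_in = 1000 * 9.81 * 176.8 * 107.9 / 1e6 = 187.1426 MW
eta = 151.6 / 187.1426 = 0.8101


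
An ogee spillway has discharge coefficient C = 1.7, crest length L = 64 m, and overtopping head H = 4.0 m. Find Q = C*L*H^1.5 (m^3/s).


Q = 1.7 * 64 * 4.0^1.5 = 870.4000 m^3/s


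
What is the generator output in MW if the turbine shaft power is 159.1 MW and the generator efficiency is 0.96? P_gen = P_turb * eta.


P_gen = 159.1 * 0.96 = 152.7360 MW


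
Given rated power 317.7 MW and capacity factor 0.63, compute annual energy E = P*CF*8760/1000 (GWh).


E = 317.7 * 0.63 * 8760 / 1000 = 1753.3228 GWh


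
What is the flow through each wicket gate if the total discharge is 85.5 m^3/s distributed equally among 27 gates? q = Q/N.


q = 85.5 / 27 = 3.1667 m^3/s


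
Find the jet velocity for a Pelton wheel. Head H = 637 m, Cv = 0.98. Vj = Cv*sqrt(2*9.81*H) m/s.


Vj = 0.98 * sqrt(2*9.81*637) = 109.5583 m/s


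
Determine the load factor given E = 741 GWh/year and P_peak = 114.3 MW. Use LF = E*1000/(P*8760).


LF = 741 * 1000 / (114.3 * 8760) = 0.7401


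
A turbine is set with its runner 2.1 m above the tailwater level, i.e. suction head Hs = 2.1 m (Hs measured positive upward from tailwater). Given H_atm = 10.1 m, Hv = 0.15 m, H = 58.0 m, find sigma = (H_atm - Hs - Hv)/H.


sigma = (10.1 - 2.1 - 0.15) / 58.0 = 0.1353


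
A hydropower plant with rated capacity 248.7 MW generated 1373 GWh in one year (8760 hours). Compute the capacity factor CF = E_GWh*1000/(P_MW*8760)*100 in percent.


CF = 1373 * 1000 / (248.7 * 8760) * 100 = 63.0218 %


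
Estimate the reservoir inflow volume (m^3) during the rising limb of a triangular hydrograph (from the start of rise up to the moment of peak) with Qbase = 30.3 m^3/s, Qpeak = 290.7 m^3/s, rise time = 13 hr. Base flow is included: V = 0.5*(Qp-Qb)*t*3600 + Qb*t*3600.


V = 0.5*(290.7 - 30.3)*13*3600 + 30.3*13*3600 = 7.5114e+06 m^3


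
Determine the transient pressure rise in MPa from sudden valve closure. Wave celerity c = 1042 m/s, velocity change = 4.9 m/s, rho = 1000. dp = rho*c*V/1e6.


dp = 1000 * 1042 * 4.9 / 1e6 = 5.1058 MPa


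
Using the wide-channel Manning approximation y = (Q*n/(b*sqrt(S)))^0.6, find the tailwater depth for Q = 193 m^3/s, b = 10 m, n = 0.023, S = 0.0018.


y = (193 * 0.023 / (10 * 0.0018^0.5))^0.6 = 4.0906 m


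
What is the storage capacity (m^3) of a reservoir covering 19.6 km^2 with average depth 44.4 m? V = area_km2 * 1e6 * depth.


V = 19.6 * 1e6 * 44.4 = 8.7024e+08 m^3


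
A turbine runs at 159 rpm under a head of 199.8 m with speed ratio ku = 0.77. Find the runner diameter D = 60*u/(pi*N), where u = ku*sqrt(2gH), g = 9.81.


u = 0.77 * sqrt(2*9.81*199.8) = 48.2101 m/s
D = 60 * 48.2101 / (pi * 159) = 5.7908 m


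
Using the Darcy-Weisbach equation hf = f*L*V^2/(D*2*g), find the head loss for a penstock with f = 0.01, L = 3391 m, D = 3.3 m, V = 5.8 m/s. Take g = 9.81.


hf = 0.01 * 3391 * 5.8^2 / (3.3 * 2 * 9.81) = 17.6186 m


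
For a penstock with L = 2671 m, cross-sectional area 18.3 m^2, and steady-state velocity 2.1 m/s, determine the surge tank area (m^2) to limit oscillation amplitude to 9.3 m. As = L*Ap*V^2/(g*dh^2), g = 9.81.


As = 2671 * 18.3 * 2.1^2 / (9.81 * 9.3^2) = 254.0555 m^2


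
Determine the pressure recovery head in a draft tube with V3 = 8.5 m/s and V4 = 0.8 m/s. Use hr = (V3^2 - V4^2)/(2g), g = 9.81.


hr = (8.5^2 - 0.8^2) / (2*9.81) = 3.6498 m


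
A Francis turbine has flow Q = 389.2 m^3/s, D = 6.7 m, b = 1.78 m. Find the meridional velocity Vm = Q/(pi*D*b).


Vm = 389.2 / (pi * 6.7 * 1.78) = 10.3879 m/s


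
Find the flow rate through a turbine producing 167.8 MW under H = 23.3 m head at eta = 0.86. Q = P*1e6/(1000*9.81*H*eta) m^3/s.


Q = 167.8 * 1e6 / (1000 * 9.81 * 23.3 * 0.86) = 853.6279 m^3/s


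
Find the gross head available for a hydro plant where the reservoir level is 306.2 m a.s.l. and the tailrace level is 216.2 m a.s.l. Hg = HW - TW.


Hg = 306.2 - 216.2 = 90.0000 m


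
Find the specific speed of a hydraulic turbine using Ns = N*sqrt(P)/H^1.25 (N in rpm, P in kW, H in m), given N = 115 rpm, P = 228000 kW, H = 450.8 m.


Ns = 115 * 228000^0.5 / 450.8^1.25 = 26.4354


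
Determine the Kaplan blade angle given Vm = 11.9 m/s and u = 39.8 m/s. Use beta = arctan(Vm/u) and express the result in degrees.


beta = arctan(11.9 / 39.8) = 16.6464 degrees


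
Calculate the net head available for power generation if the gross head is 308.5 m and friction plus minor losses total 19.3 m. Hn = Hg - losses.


Hn = 308.5 - 19.3 = 289.2000 m


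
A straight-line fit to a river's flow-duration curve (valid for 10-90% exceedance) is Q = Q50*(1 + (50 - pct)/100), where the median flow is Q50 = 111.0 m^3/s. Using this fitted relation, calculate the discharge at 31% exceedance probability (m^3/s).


Q = 111.0 * (1 + (50 - 31)/100) = 132.0900 m^3/s


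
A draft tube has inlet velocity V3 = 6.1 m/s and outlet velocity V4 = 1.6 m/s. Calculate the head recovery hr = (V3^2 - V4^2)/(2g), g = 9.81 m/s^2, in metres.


hr = (6.1^2 - 1.6^2) / (2*9.81) = 1.7661 m


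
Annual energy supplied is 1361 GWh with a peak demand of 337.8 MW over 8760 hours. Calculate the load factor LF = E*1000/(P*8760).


LF = 1361 * 1000 / (337.8 * 8760) = 0.4599


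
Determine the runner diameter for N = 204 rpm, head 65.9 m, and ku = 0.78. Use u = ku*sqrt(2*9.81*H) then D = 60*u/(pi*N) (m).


u = 0.78 * sqrt(2*9.81*65.9) = 28.0470 m/s
D = 60 * 28.0470 / (pi * 204) = 2.6258 m


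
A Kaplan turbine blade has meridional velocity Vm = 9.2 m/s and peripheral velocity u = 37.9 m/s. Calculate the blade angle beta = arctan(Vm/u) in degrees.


beta = arctan(9.2 / 37.9) = 13.6443 degrees


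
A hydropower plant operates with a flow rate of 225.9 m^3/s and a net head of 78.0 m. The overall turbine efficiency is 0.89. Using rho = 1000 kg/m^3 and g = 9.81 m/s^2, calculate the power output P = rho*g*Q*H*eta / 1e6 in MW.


P = 1000 * 9.81 * 225.9 * 78.0 * 0.89 / 1e6 = 153.8402 MW


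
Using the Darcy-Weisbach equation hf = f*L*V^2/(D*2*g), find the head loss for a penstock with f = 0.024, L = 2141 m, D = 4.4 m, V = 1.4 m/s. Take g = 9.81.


hf = 0.024 * 2141 * 1.4^2 / (4.4 * 2 * 9.81) = 1.1666 m


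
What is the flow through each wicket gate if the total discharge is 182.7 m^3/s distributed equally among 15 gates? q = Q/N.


q = 182.7 / 15 = 12.1800 m^3/s


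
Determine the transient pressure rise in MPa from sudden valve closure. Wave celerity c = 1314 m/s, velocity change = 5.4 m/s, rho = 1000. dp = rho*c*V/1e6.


dp = 1000 * 1314 * 5.4 / 1e6 = 7.0956 MPa


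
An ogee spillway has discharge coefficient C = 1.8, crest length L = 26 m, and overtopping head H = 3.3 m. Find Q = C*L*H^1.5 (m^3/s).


Q = 1.8 * 26 * 3.3^1.5 = 280.5542 m^3/s


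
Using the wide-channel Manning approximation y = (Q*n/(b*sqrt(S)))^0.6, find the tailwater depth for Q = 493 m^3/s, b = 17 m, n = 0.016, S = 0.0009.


y = (493 * 0.016 / (17 * 0.0009^0.5))^0.6 = 5.1718 m


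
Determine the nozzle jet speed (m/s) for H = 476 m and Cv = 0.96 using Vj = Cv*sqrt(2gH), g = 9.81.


Vj = 0.96 * sqrt(2*9.81*476) = 92.7736 m/s


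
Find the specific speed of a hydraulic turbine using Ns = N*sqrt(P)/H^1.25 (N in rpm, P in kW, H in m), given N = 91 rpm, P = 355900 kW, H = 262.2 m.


Ns = 91 * 355900^0.5 / 262.2^1.25 = 51.4535


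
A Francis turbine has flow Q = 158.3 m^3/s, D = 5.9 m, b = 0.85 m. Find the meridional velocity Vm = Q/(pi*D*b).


Vm = 158.3 / (pi * 5.9 * 0.85) = 10.0475 m/s


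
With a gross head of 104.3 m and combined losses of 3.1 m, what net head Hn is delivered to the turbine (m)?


Hn = 104.3 - 3.1 = 101.2000 m


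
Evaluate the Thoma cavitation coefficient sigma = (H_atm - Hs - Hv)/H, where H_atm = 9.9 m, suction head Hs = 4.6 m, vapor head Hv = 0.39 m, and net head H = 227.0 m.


sigma = (9.9 - 4.6 - 0.39) / 227.0 = 0.0216


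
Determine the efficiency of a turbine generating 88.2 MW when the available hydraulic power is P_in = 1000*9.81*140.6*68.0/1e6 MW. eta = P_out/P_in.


P_in = 1000 * 9.81 * 140.6 * 68.0 / 1e6 = 93.7914 MW
eta = 88.2 / 93.7914 = 0.9404


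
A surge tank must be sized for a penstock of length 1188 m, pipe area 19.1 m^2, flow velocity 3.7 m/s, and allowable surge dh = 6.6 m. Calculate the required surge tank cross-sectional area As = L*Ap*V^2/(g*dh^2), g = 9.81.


As = 1188 * 19.1 * 3.7^2 / (9.81 * 6.6^2) = 726.9363 m^2


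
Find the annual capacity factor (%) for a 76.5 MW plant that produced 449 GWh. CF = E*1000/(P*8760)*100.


CF = 449 * 1000 / (76.5 * 8760) * 100 = 67.0009 %


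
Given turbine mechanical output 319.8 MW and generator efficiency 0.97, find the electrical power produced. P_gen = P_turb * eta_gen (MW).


P_gen = 319.8 * 0.97 = 310.2060 MW


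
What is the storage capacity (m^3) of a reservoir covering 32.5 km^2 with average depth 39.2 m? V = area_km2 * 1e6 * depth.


V = 32.5 * 1e6 * 39.2 = 1.2740e+09 m^3


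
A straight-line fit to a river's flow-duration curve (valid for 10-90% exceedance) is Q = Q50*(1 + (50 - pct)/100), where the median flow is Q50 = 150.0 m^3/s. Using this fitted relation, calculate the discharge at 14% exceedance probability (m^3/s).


Q = 150.0 * (1 + (50 - 14)/100) = 204.0000 m^3/s


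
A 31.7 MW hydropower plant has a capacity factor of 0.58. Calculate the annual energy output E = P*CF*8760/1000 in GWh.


E = 31.7 * 0.58 * 8760 / 1000 = 161.0614 GWh


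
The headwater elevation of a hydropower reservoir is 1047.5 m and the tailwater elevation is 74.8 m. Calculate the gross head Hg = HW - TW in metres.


Hg = 1047.5 - 74.8 = 972.7000 m


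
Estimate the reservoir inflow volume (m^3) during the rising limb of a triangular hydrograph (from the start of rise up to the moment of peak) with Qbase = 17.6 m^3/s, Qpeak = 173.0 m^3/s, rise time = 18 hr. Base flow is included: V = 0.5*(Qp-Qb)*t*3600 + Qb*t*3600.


V = 0.5*(173.0 - 17.6)*18*3600 + 17.6*18*3600 = 6.1754e+06 m^3


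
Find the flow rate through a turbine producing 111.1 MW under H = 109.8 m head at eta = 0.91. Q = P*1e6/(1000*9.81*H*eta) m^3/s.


Q = 111.1 * 1e6 / (1000 * 9.81 * 109.8 * 0.91) = 113.3447 m^3/s


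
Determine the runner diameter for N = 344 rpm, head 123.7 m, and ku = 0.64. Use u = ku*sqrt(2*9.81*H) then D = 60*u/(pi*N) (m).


u = 0.64 * sqrt(2*9.81*123.7) = 31.5293 m/s
D = 60 * 31.5293 / (pi * 344) = 1.7505 m


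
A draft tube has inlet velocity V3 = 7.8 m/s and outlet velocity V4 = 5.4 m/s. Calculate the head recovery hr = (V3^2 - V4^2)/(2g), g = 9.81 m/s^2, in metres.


hr = (7.8^2 - 5.4^2) / (2*9.81) = 1.6147 m


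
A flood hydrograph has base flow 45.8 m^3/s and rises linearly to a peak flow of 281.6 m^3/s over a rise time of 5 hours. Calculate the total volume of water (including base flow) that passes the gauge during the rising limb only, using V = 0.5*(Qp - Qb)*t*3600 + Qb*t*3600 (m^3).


V = 0.5*(281.6 - 45.8)*5*3600 + 45.8*5*3600 = 2.9466e+06 m^3


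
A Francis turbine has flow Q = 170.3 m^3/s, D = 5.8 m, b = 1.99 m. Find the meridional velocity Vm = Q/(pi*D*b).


Vm = 170.3 / (pi * 5.8 * 1.99) = 4.6966 m/s


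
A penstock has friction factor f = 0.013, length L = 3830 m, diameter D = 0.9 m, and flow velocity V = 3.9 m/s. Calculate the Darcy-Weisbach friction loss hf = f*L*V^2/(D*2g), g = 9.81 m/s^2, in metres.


hf = 0.013 * 3830 * 3.9^2 / (0.9 * 2 * 9.81) = 42.8874 m


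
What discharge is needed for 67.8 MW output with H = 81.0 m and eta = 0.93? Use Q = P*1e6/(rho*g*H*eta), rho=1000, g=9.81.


Q = 67.8 * 1e6 / (1000 * 9.81 * 81.0 * 0.93) = 91.7472 m^3/s


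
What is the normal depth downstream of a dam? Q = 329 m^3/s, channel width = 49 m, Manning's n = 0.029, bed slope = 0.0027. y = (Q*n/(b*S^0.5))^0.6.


y = (329 * 0.029 / (49 * 0.0027^0.5))^0.6 = 2.2092 m


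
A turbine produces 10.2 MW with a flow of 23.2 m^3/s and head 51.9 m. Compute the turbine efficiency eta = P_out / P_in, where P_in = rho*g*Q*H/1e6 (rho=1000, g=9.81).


P_in = 1000 * 9.81 * 23.2 * 51.9 / 1e6 = 11.8120 MW
eta = 10.2 / 11.8120 = 0.8635


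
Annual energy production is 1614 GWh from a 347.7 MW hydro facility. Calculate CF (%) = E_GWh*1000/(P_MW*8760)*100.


CF = 1614 * 1000 / (347.7 * 8760) * 100 = 52.9901 %


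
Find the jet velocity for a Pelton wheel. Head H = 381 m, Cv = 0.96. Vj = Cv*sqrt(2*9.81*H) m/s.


Vj = 0.96 * sqrt(2*9.81*381) = 83.0010 m/s


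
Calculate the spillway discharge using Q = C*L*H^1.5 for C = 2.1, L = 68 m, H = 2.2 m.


Q = 2.1 * 68 * 2.2^1.5 = 465.9746 m^3/s


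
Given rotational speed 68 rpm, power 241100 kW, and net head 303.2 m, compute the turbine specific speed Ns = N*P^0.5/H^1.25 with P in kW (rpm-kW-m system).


Ns = 68 * 241100^0.5 / 303.2^1.25 = 26.3904


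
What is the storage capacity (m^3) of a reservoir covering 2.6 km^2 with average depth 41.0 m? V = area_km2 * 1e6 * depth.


V = 2.6 * 1e6 * 41.0 = 1.0660e+08 m^3


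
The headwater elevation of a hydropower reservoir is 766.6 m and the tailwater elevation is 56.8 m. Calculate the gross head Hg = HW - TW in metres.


Hg = 766.6 - 56.8 = 709.8000 m


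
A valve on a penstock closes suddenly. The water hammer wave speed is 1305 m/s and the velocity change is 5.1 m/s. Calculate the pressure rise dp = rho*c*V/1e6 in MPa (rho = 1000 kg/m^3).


dp = 1000 * 1305 * 5.1 / 1e6 = 6.6555 MPa


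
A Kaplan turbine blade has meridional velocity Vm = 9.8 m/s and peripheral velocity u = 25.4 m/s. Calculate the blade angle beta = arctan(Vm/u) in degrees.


beta = arctan(9.8 / 25.4) = 21.0979 degrees


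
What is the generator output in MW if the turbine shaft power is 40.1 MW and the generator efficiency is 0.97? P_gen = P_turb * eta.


P_gen = 40.1 * 0.97 = 38.8970 MW


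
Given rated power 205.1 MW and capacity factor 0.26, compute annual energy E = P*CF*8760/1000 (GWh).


E = 205.1 * 0.26 * 8760 / 1000 = 467.1358 GWh


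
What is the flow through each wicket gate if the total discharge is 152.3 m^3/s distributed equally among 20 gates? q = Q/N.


q = 152.3 / 20 = 7.6150 m^3/s


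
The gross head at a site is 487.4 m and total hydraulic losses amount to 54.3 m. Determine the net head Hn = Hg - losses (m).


Hn = 487.4 - 54.3 = 433.1000 m


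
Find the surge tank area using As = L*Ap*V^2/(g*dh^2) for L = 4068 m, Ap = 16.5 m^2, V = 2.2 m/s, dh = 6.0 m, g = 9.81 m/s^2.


As = 4068 * 16.5 * 2.2^2 / (9.81 * 6.0^2) = 919.8960 m^2


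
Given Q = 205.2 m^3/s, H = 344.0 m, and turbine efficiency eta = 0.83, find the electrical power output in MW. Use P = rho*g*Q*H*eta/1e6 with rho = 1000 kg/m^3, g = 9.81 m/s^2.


P = 1000 * 9.81 * 205.2 * 344.0 * 0.83 / 1e6 = 574.7552 MW


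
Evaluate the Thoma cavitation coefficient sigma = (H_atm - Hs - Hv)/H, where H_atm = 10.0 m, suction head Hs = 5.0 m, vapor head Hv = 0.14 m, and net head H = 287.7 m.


sigma = (10.0 - 5.0 - 0.14) / 287.7 = 0.0169


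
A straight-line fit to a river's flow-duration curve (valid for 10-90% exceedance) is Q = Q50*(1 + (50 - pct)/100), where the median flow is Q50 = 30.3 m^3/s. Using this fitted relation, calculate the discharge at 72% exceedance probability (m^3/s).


Q = 30.3 * (1 + (50 - 72)/100) = 23.6340 m^3/s


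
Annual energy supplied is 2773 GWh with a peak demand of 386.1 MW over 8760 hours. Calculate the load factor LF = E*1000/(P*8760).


LF = 2773 * 1000 / (386.1 * 8760) = 0.8199


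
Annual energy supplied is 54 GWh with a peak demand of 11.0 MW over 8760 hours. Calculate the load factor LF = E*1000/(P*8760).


LF = 54 * 1000 / (11.0 * 8760) = 0.5604


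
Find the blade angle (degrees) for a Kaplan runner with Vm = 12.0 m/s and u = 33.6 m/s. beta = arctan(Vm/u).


beta = arctan(12.0 / 33.6) = 19.6538 degrees


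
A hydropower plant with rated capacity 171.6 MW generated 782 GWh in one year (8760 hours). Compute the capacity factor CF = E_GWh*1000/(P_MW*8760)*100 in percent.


CF = 782 * 1000 / (171.6 * 8760) * 100 = 52.0218 %


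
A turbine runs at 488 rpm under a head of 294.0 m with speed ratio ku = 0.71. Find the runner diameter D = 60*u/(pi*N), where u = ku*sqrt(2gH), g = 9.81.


u = 0.71 * sqrt(2*9.81*294.0) = 53.9239 m/s
D = 60 * 53.9239 / (pi * 488) = 2.1104 m


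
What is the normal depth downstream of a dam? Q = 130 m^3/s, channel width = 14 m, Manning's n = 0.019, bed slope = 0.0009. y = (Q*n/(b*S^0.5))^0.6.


y = (130 * 0.019 / (14 * 0.0009^0.5))^0.6 = 2.8951 m


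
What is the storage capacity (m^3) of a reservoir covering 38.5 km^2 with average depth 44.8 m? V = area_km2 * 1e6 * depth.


V = 38.5 * 1e6 * 44.8 = 1.7248e+09 m^3


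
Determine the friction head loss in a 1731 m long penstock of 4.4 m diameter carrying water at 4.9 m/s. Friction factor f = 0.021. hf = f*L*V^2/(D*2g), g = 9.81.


hf = 0.021 * 1731 * 4.9^2 / (4.4 * 2 * 9.81) = 10.1101 m


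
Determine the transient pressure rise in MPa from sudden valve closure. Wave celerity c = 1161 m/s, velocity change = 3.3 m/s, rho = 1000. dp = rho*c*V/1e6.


dp = 1000 * 1161 * 3.3 / 1e6 = 3.8313 MPa


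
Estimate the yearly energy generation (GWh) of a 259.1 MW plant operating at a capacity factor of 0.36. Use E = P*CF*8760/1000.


E = 259.1 * 0.36 * 8760 / 1000 = 817.0978 GWh


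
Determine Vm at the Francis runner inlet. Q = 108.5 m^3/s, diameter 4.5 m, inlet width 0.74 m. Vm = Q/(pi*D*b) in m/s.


Vm = 108.5 / (pi * 4.5 * 0.74) = 10.3714 m/s


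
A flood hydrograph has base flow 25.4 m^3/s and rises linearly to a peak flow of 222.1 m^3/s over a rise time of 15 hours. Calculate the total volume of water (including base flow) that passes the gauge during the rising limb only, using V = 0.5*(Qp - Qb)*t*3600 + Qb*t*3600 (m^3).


V = 0.5*(222.1 - 25.4)*15*3600 + 25.4*15*3600 = 6.6825e+06 m^3


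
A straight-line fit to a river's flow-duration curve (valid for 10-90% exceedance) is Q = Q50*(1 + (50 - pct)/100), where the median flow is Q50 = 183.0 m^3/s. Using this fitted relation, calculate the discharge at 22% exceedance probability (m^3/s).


Q = 183.0 * (1 + (50 - 22)/100) = 234.2400 m^3/s


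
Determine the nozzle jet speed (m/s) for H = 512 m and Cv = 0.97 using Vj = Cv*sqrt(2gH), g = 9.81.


Vj = 0.97 * sqrt(2*9.81*512) = 97.2201 m/s


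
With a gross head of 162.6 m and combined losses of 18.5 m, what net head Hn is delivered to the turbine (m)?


Hn = 162.6 - 18.5 = 144.1000 m


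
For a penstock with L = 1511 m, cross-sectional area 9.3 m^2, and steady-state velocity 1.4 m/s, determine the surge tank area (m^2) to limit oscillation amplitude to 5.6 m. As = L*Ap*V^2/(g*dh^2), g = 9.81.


As = 1511 * 9.3 * 1.4^2 / (9.81 * 5.6^2) = 89.5279 m^2


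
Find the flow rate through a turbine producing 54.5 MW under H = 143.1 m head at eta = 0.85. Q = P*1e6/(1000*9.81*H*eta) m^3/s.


Q = 54.5 * 1e6 / (1000 * 9.81 * 143.1 * 0.85) = 45.6740 m^3/s


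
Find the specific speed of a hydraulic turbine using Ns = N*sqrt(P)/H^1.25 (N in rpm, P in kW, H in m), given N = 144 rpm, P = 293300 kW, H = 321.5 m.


Ns = 144 * 293300^0.5 / 321.5^1.25 = 57.2852


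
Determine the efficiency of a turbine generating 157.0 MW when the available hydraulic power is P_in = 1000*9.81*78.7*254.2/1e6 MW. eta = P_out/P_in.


P_in = 1000 * 9.81 * 78.7 * 254.2 / 1e6 = 196.2543 MW
eta = 157.0 / 196.2543 = 0.8000


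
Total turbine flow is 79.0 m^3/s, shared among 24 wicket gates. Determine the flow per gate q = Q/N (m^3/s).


q = 79.0 / 24 = 3.2917 m^3/s


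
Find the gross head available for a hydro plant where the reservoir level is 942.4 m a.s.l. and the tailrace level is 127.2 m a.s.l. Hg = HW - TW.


Hg = 942.4 - 127.2 = 815.2000 m


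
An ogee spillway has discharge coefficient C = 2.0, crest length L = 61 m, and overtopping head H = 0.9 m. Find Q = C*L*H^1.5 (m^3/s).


Q = 2.0 * 61 * 0.9^1.5 = 104.1654 m^3/s


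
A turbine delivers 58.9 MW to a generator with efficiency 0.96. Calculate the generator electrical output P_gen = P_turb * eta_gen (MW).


P_gen = 58.9 * 0.96 = 56.5440 MW


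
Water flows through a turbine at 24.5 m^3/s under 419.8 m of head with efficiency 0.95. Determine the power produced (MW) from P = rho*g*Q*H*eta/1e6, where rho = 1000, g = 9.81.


P = 1000 * 9.81 * 24.5 * 419.8 * 0.95 / 1e6 = 95.8520 MW


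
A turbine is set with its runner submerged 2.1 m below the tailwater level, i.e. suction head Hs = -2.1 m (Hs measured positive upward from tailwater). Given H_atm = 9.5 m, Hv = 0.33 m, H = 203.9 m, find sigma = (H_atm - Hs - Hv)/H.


sigma = (9.5 - (-2.1) - 0.33) / 203.9 = 0.0553


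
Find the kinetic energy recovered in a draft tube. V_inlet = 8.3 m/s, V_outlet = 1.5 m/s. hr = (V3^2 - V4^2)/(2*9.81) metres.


hr = (8.3^2 - 1.5^2) / (2*9.81) = 3.3965 m


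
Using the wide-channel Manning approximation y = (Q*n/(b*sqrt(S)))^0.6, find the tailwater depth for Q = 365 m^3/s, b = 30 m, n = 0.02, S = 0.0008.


y = (365 * 0.02 / (30 * 0.0008^0.5))^0.6 = 3.6374 m


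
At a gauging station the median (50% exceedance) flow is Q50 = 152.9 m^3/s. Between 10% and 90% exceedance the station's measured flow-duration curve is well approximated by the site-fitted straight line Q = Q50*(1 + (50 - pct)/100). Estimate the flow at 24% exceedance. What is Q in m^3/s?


Q = 152.9 * (1 + (50 - 24)/100) = 192.6540 m^3/s


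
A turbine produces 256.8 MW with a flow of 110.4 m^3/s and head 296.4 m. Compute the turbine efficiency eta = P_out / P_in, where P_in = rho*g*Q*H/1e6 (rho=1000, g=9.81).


P_in = 1000 * 9.81 * 110.4 * 296.4 / 1e6 = 321.0083 MW
eta = 256.8 / 321.0083 = 0.8000


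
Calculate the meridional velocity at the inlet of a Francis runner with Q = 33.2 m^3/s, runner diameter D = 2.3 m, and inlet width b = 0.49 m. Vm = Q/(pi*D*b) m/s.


Vm = 33.2 / (pi * 2.3 * 0.49) = 9.3770 m/s


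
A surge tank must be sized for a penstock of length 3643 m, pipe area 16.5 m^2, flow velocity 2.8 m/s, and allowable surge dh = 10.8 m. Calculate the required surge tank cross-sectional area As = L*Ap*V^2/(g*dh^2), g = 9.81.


As = 3643 * 16.5 * 2.8^2 / (9.81 * 10.8^2) = 411.8534 m^2


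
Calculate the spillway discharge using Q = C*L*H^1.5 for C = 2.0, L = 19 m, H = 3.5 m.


Q = 2.0 * 19 * 3.5^1.5 = 248.8202 m^3/s


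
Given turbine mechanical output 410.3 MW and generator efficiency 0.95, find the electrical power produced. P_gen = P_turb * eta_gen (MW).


P_gen = 410.3 * 0.95 = 389.7850 MW


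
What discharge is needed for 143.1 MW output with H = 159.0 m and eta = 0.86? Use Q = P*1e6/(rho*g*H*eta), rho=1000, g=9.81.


Q = 143.1 * 1e6 / (1000 * 9.81 * 159.0 * 0.86) = 106.6780 m^3/s


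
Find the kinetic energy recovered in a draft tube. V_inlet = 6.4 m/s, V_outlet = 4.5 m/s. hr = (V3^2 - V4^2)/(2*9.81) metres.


hr = (6.4^2 - 4.5^2) / (2*9.81) = 1.0556 m


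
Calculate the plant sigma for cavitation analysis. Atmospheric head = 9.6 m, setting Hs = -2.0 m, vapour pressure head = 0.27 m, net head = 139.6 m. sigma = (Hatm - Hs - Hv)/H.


sigma = (9.6 - (-2.0) - 0.27) / 139.6 = 0.0812


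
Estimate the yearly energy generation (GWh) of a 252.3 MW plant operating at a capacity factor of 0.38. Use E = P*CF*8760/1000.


E = 252.3 * 0.38 * 8760 / 1000 = 839.8562 GWh


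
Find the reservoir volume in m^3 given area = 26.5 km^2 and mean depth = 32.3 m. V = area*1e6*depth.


V = 26.5 * 1e6 * 32.3 = 8.5595e+08 m^3


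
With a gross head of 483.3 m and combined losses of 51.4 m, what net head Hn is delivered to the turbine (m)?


Hn = 483.3 - 51.4 = 431.9000 m


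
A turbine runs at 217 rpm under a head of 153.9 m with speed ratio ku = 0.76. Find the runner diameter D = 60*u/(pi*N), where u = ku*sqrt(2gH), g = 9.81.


u = 0.76 * sqrt(2*9.81*153.9) = 41.7621 m/s
D = 60 * 41.7621 / (pi * 217) = 3.6756 m


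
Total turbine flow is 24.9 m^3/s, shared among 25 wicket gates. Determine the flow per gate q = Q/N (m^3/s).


q = 24.9 / 25 = 0.9960 m^3/s


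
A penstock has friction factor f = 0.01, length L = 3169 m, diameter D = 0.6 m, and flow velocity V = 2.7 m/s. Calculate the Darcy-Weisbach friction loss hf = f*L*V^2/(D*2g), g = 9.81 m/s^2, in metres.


hf = 0.01 * 3169 * 2.7^2 / (0.6 * 2 * 9.81) = 19.6245 m


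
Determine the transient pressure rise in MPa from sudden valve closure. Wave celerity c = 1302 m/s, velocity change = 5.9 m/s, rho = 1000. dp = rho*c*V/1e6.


dp = 1000 * 1302 * 5.9 / 1e6 = 7.6818 MPa


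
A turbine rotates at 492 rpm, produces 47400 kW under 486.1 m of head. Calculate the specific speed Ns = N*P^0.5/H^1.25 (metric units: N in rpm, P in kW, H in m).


Ns = 492 * 47400^0.5 / 486.1^1.25 = 46.9296


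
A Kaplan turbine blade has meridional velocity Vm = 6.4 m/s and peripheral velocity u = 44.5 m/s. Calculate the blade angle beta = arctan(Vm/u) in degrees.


beta = arctan(6.4 / 44.5) = 8.1842 degrees


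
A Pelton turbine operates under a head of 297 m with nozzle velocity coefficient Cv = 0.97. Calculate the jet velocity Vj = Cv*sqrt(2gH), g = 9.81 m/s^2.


Vj = 0.97 * sqrt(2*9.81*297) = 74.0456 m/s
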